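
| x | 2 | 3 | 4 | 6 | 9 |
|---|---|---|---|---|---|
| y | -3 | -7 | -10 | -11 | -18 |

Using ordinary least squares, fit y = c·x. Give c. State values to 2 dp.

c = -2.02

The normal equations are: 146·c = -295.
(Σx·x = 146, Σx·y = -295.)
c = (-295)/146 = -2.02055.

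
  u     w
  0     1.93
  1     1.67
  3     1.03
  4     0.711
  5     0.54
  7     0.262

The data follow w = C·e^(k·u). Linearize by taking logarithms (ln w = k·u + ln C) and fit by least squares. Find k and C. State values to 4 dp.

k = -0.2869, C = 2.1675

Let Y = ln w. Fitting Y = k·u + ln C by least squares:
AᵀA = [[100.0000, 20.0000]; [20.0000, 6]], rhs = [-13.2196, -1.0968]ᵀ  (here Σu = 20.0000, Σ(u)² = 100.0000, Σln w = -1.0968, Σu·ln w = -13.2196).
Δ = 100.0000·6 − (20.0000)² = 200.0000; k = (-13.2196·6 − 20.0000·-1.0968)/200.0000 = -0.28691, ln C = (100.0000·-1.0968 − 20.0000·-13.2196)/200.0000 = 0.77358, so C = exp(0.77358) = 2.16750.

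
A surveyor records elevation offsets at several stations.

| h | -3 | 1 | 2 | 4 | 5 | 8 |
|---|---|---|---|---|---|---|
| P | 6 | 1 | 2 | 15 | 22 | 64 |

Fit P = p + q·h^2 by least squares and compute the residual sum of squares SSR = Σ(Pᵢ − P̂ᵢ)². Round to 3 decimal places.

SSR = 8.485

From the data, Σ1 = 6, Σh^2 = 119, Σh^2·h^2 = 5075.
And ΣP = 110, Σh^2·P = 4949.
Normal equations: [[6, 119]; [119, 5075]]·[p, q]ᵀ = [110, 4949]ᵀ.
Determinant 6·5075 − 119² = 16289.
p = (110·5075 − 119·4949)/16289 = -4383/2327; q = (6·4949 − 119·110)/16289 = 2372/2327.
Residuals: -231/179, 4338/2327, -451/2327, 1336/2327, -3723/2327, 1503/2327; SSR = 19744/2327.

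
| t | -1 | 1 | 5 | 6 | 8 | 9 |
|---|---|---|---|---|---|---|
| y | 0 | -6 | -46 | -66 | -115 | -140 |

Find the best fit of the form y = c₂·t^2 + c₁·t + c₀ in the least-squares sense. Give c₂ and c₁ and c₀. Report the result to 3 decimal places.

The normal system XᵀX·[c₂, c₁, c₀]ᵀ = Xᵀy is [[12580, 1582, 208]; [1582, 208, 28]; [208, 28, 6]]·[c₂, c₁, c₀]ᵀ = [-22232, -2812, -373]ᵀ.
Inverting the 3×3 Gram matrix, [c₂, c₁, c₀]ᵀ = [-48271/31125, -49598/31125, -20057/20750]ᵀ.

c₂ = -1.551, c₁ = -1.594, c₀ = -0.967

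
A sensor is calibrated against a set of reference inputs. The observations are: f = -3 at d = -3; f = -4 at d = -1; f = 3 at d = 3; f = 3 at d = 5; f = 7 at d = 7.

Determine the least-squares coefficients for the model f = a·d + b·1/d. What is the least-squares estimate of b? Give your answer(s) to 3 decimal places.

b = 2.936

Entries of AᵀA: Σd·d = 93, Σd·1/d = 5, Σ1/d·1/d = 14141/11025.
For Aᵀf: Σd·f = 86, Σ1/d·f = 38/5.
So AᵀA·[a, b]ᵀ = Aᵀf: [[93, 5]; [5, 14141/11025]]·[a, b]ᵀ = [86, 38/5]ᵀ.
Determinant 93·(14141/11025) − 5² = 346496/3675.
a = (86·(14141/11025) − 5·(38/5))/(346496/3675) = 99647/129936; b = (93·(38/5) − 5·86)/(346496/3675) = 127155/43312.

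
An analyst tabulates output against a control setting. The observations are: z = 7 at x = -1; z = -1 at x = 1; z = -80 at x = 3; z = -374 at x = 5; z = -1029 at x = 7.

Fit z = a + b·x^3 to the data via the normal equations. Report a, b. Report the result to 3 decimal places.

a = 2.348, b = -3.008

With design matrix M, MᵀM = [[5, 495]; [495, 134005]] and Mᵀz = [-1477, -401865]ᵀ.
Determinant 5·134005 − 495² = 425000.
a = ((-1477)·134005 − 495·(-401865))/425000 = 99779/42500; b = (5·(-401865) − 495·(-1477))/425000 = -127821/42500.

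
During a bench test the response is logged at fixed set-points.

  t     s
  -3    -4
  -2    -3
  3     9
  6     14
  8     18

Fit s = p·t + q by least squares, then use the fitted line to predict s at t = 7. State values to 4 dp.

Normal-equation sums: Σt·t = 122, Σt = 12, Σ1 = 5.
Moment sums: Σt·s = 273, Σs = 34.
det = 122·5 − 12² = 466.
p = (273·5 − 12·34)/466 = 957/466; q = (122·34 − 12·273)/466 = 436/233.
At t = 7: ŝ = (957/466)·(7) + (436/233)·(1) = 7571/466.

ŝ = 16.2468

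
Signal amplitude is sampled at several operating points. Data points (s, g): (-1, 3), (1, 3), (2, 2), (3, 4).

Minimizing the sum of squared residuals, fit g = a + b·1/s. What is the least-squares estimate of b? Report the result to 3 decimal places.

Forming XᵀX = [[4, 5/6]; [5/6, 85/36]] and Xᵀg = [12, 7/3]ᵀ gives XᵀX·[a, b]ᵀ = Xᵀg.
Eliminating b: (85/36)·(row 1) − (5/6)·(row 2) gives (35/4)·a = (85/36)·12 − (5/6)·(7/3) = 475/18, so a = 190/63.
Then b = ((7/3) − (5/6)·(190/63))/(85/36) = -8/105.

b = -0.076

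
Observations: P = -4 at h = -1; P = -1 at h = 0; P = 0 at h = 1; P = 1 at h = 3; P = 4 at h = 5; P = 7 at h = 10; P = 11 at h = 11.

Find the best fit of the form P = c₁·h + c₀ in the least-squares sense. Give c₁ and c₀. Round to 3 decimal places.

Compute the Gram sums: Σh·h = 257, Σh = 29, Σ1 = 7.
For XᵀP: Σh·P = 218, ΣP = 18.
Normal equations: [[257, 29]; [29, 7]]·[c₁, c₀]ᵀ = [218, 18]ᵀ.
Determinant 257·7 − 29² = 958.
c₁ = (218·7 − 29·18)/958 = 502/479; c₀ = (257·18 − 29·218)/958 = -848/479.

c₁ = 1.048, c₀ = -1.770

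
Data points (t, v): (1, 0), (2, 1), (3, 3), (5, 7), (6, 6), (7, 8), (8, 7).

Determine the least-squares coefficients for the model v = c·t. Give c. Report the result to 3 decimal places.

The normal system XᵀX·[c]ᵀ = Xᵀv is [[188]]·[c]ᵀ = [194]ᵀ.
c = 194/188 = 1.03191.

c = 1.032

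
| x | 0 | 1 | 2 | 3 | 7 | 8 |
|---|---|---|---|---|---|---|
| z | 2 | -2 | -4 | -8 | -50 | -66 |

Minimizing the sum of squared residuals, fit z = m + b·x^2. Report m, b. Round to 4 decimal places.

m = 0.6343, b = -1.0378

With design matrix M, MᵀM = [[6, 127]; [127, 6595]] and Mᵀz = [-128, -6764]ᵀ.
det = 6·6595 − 127² = 23441.
m = ((-128)·6595 − 127·(-6764))/23441 = 14868/23441; b = (6·(-6764) − 127·(-128))/23441 = -24328/23441.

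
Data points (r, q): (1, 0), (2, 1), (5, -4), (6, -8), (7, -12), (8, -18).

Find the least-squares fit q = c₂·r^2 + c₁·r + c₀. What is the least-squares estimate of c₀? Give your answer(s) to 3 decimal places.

Entries of MᵀM: Σr^2·r^2 = 8435, Σr^2·r = 1205, Σr^2 = 179, Σr·r = 179, Σr = 29, Σ1 = 6.
And Σr^2·q = -2124, Σr·q = -294, Σq = -41.
Inverting the 3×3 Gram matrix, [c₂, c₁, c₀]ᵀ = [-2415/4696, 9545/4696, -772/587]ᵀ.

c₀ = -1.315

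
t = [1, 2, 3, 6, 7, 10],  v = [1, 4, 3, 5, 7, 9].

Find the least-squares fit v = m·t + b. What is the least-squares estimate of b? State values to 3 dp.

From the data, Σt·t = 199, Σt = 29, Σ1 = 6.
And Σt·v = 187, Σv = 29.
Eliminating b: 6·(row 1) − 29·(row 2) gives 353·m = 6·187 − 29·29 = 281, so m = 281/353.
Then b = (29 − 29·(281/353))/6 = 348/353.

b = 0.986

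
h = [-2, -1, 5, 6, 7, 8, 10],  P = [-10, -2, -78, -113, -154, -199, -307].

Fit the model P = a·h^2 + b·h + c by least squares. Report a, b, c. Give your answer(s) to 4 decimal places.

AᵀA·[a, b, c]ᵀ = AᵀP reads: 18435·a + 2187·b + 279·c = -57042;  2187·a + 279·b + 33·c = -6786;  279·a + 33·b + 7·c = -863.
Solving the 3×3 system (Gaussian elimination) gives a = -18413/6178, b = -53833/55602, c = 643/9267.

a = -2.9804, b = -0.9682, c = 0.0694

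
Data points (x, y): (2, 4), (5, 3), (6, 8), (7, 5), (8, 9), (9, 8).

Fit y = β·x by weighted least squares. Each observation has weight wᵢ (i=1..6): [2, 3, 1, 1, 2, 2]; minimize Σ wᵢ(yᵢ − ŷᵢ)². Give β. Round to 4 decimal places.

The normal system MᵀWM·[β]ᵀ = MᵀWy is [[458]]·[β]ᵀ = [432]ᵀ.
β = 432/458 = 0.943231.

β = 0.9432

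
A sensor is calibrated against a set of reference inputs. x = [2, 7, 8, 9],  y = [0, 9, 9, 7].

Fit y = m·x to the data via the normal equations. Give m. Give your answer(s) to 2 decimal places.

Entries of MᵀM: Σx·x = 198.
And Σx·y = 198.
So MᵀM·[m]ᵀ = Mᵀy: [[198]]·[m]ᵀ = [198]ᵀ.
m = 198/198 = 1.

m = 1.00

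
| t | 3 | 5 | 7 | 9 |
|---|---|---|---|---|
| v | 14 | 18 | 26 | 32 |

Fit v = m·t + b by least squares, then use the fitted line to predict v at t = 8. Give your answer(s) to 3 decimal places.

Entries of MᵀM: Σt·t = 164, Σt = 24, Σ1 = 4.
For Mᵀv: Σt·v = 602, Σv = 90.
Normal equations: [[164, 24]; [24, 4]]·[m, b]ᵀ = [602, 90]ᵀ.
det = 164·4 − 24² = 80.
m = (602·4 − 24·90)/80 = 31/10; b = (164·90 − 24·602)/80 = 39/10.
At t = 8: v̂ = (31/10)·(8) + (39/10)·(1) = 287/10.

v̂ = 28.700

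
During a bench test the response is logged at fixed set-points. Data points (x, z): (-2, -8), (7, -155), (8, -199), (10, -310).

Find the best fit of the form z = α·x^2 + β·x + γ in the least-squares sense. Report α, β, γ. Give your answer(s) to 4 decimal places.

α = -2.9662, β = -1.4102, γ = 1.0242

Compute the Gram sums: Σx^2·x^2 = 16513, Σx^2·x = 1847, Σx^2 = 217, Σx·x = 217, Σx = 23, Σ1 = 4.
Moment sums: Σx^2·z = -51363, Σx·z = -5761, Σz = -672.
AᵀA·[α, β, γ]ᵀ = Aᵀz becomes [[16513, 1847, 217]; [1847, 217, 23]; [217, 23, 4]]·[α, β, γ]ᵀ = [-51363, -5761, -672]ᵀ.
Solving the 3×3 system (Gaussian elimination) gives α = -42197/14226, β = -6687/4742, γ = 7285/7113.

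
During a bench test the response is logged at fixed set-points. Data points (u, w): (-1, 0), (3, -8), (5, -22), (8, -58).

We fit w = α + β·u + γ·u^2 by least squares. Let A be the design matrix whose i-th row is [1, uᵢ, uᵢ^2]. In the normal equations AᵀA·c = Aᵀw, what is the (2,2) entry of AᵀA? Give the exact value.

Row 2 ↔ basis u, column 2 ↔ basis u, so (AᵀA)_{2,2} = Σᵢ (u)·(u) = (-1)·(-1) + (3)·(3) + (5)·(5) + (8)·(8) = 99.

99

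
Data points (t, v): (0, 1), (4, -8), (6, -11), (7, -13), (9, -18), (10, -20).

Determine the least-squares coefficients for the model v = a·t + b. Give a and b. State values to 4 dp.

The normal equations are: 282·a + 36·b = -551;  36·a + 6·b = -69.
(Σt·t = 282, Σt = 36, Σ1 = 6, Σt·v = -551, Σv = -69.)
Eliminating b: 6·(row 1) − 36·(row 2) gives 396·a = 6·(-551) − 36·(-69) = -822, so a = -137/66.
Then b = ((-69) − 36·(-137/66))/6 = 21/22.

a = -2.0758, b = 0.9545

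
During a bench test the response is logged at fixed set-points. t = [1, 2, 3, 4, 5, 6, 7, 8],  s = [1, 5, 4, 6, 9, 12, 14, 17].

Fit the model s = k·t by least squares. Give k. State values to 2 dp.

Setting ∂/∂k … = 0 gives: 204·k = 398.
(Σt·t = 204, Σt·s = 398.)
k = 398/204 = 1.95098.

k = 1.95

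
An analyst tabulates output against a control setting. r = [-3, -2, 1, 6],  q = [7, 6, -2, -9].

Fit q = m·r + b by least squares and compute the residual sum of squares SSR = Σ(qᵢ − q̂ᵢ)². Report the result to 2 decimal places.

The normal system AᵀA·[m, b]ᵀ = Aᵀq is [[50, 2]; [2, 4]]·[m, b]ᵀ = [-89, 2]ᵀ.
Eliminating b: 4·(row 1) − 2·(row 2) gives 196·m = 4·(-89) − 2·2 = -360, so m = -90/49.
Then b = (2 − 2·(-90/49))/4 = 139/98.
Residuals: 1/14, 89/98, -155/98, 59/98; SSR = 181/49.

SSR = 3.69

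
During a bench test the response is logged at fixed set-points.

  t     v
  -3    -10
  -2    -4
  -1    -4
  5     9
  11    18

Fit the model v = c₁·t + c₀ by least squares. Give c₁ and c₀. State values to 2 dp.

The normal system AᵀA·[c₁, c₀]ᵀ = Aᵀv is [[160, 10]; [10, 5]]·[c₁, c₀]ᵀ = [285, 9]ᵀ.
Δ = 160·5 − 10² = 700.
c₁ = (285·5 − 10·9)/700 = 267/140; c₀ = (160·9 − 10·285)/700 = -141/70.

c₁ = 1.91, c₀ = -2.01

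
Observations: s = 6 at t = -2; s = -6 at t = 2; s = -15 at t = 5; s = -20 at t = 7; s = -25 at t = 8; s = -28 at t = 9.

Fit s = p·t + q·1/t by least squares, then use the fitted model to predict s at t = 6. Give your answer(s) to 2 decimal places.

ŝ = -18.26

Forming MᵀM = [[227, 6]; [6, 3736441/6350400]] and Mᵀs = [-691, -9119/504]ᵀ gives MᵀM·[p, q]ᵀ = Mᵀs.
Eliminating q: (3736441/6350400)·(row 1) − 6·(row 2) gives (619557707/6350400)·p = (3736441/6350400)·(-691) − 6·(-9119/504) = -1892484331/6350400, so p = -1892484331/619557707.
Then q = ((-9119/504) − 6·(-1892484331/619557707))/(3736441/6350400) = 246594600/619557707.
At t = 6: ŝ = (-1892484331/619557707)·(6) + (246594600/619557707)·(1/6) = -11313806886/619557707.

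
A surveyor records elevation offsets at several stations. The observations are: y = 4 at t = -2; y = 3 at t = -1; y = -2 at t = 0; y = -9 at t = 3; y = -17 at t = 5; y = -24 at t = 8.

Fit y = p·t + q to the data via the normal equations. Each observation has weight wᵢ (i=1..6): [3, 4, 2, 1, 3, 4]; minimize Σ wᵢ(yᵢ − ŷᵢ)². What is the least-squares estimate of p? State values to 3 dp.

p = -2.925

Sums needed: Σwᵢ·t·t = 356, Σwᵢ·t = 40, Σwᵢ·1 = 17.
Moment sums: Σwᵢ·t·y = -1086, Σwᵢ·y = -136.
Normal equations: [[356, 40]; [40, 17]]·[p, q]ᵀ = [-1086, -136]ᵀ.
Δ = 356·17 − 40² = 4452.
p = ((-1086)·17 − 40·(-136))/4452 = -6511/2226; q = (356·(-136) − 40·(-1086))/4452 = -1244/1113.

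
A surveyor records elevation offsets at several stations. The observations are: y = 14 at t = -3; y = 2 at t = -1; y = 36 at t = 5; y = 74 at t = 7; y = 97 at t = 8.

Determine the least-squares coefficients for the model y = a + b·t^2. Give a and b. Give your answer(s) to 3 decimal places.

From the data, Σ1 = 5, Σt^2 = 148, Σt^2·t^2 = 7204.
And Σy = 223, Σt^2·y = 10862.
det = 5·7204 − 148² = 14116.
a = (223·7204 − 148·10862)/14116 = -271/3529; b = (5·10862 − 148·223)/14116 = 10653/7058.

a = -0.077, b = 1.509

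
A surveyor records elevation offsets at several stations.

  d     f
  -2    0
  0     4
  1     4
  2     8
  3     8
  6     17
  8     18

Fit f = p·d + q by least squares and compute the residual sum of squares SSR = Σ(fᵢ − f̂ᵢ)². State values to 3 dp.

SSR = 9.060

Compute the Gram sums: Σd·d = 118, Σd = 18, Σ1 = 7.
Moment sums: Σd·f = 290, Σf = 59.
Δ = 118·7 − 18² = 502.
p = (290·7 − 18·59)/502 = 484/251; q = (118·59 − 18·290)/502 = 871/251.
Residuals: 97/251, 133/251, -351/251, 169/251, -315/251, 492/251, -225/251; SSR = 2274/251.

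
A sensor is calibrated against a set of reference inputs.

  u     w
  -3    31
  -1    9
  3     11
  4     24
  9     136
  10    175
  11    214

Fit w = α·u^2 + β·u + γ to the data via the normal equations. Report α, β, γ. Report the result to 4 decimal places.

α = 2.0356, β = -3.2896, γ = 3.2208

Normal-equation sums: Σu^2·u^2 = 31621, Σu^2·u = 3123, Σu^2 = 337, Σu·u = 337, Σu = 33, Σ1 = 7.
Moment sums: Σu^2·w = 55181, Σu·w = 5355, Σw = 600.
Inverting the 3×3 Gram matrix, [α, β, γ]ᵀ = [626117/307578, -337265/102526, 495329/153789]ᵀ.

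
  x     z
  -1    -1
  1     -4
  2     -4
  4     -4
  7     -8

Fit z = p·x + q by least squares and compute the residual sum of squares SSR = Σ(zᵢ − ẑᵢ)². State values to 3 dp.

SSR = 3.118

AᵀA·[p, q]ᵀ = Aᵀz reads: 71·p + 13·q = -83;  13·p + 5·q = -21.
Δ = 71·5 − 13² = 186.
p = ((-83)·5 − 13·(-21))/186 = -71/93; q = (71·(-21) − 13·(-83))/186 = -206/93.
Residuals: 14/31, -95/93, -8/31, 118/93, -41/93; SSR = 290/93.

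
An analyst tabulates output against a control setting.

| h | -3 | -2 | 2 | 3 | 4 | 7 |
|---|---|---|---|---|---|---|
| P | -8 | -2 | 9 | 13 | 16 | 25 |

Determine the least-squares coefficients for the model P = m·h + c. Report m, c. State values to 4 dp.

From the data, Σh·h = 91, Σh = 11, Σ1 = 6.
For XᵀP: Σh·P = 324, ΣP = 53.
det = 91·6 − 11² = 425.
m = (324·6 − 11·53)/425 = 1361/425; c = (91·53 − 11·324)/425 = 1259/425.

m = 3.2024, c = 2.9624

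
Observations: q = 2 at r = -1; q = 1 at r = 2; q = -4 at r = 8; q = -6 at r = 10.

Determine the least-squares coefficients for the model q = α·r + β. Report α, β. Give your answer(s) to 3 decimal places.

α = -0.746, β = 1.794

Setting ∂/∂α … = 0 gives: 169·α + 19·β = -92;  19·α + 4·β = -7.
(Σr·r = 169, Σr = 19, Σ1 = 4, Σr·q = -92, Σq = -7.)
det = 169·4 − 19² = 315.
α = ((-92)·4 − 19·(-7))/315 = -47/63; β = (169·(-7) − 19·(-92))/315 = 113/63.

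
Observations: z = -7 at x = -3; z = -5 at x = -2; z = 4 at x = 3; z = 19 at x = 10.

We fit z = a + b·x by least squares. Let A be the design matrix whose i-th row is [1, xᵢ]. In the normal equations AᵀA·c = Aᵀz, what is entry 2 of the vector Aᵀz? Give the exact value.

233

Entry 2 ↔ basis x, so (Aᵀz)_{2} = Σᵢ (x)·zᵢ = (-3)·(-7) + (-2)·(-5) + (3)·(4) + (10)·(19) = 233.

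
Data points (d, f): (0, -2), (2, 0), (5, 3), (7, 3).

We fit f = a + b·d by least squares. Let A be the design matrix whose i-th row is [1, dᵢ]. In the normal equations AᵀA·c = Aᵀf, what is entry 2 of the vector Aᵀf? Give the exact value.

36

Entry 2 ↔ basis d, so (Aᵀf)_{2} = Σᵢ (d)·fᵢ = (0)·(-2) + (2)·(0) + (5)·(3) + (7)·(3) = 36.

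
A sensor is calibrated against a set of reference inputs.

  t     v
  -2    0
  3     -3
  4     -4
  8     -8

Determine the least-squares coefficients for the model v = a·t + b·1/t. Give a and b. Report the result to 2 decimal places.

Sums needed: Σt·t = 93, Σt·1/t = 4, Σ1/t·1/t = 253/576.
Moment sums: Σt·v = -89, Σ1/t·v = -3.
Eliminating b: (253/576)·(row 1) − 4·(row 2) gives (4771/192)·a = (253/576)·(-89) − 4·(-3) = -15605/576, so a = -15605/14313.
Then b = ((-3) − 4·(-15605/14313))/(253/576) = 14784/4771.

a = -1.09, b = 3.10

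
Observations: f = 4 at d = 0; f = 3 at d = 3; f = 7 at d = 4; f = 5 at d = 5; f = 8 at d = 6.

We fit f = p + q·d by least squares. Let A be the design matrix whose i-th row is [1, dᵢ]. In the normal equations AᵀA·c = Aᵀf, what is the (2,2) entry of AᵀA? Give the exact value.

86

Row 2 ↔ basis d, column 2 ↔ basis d, so (AᵀA)_{2,2} = Σᵢ (d)·(d) = (0)·(0) + (3)·(3) + (4)·(4) + (5)·(5) + (6)·(6) = 86.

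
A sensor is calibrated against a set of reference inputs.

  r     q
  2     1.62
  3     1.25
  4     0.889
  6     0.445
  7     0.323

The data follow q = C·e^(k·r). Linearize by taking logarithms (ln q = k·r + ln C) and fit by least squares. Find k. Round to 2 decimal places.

With ln qᵢ as the transformed response and rᵢ as the regressor:
Sums: Σr = 22.0000, Σ(r)² = 114.0000, Σln q = -1.3519, Σr·ln q = -11.6052.
Normal system: [[114.0000, 22.0000]; [22.0000, 5]]·[k, ln C]ᵀ = [-11.6052, -1.3519]ᵀ.
Δ = 114.0000·5 − (22.0000)² = 86.0000; k = (-11.6052·5 − 22.0000·-1.3519)/86.0000 = -0.32889, ln C = (114.0000·-1.3519 − 22.0000·-11.6052)/86.0000 = 1.17674.

k = -0.33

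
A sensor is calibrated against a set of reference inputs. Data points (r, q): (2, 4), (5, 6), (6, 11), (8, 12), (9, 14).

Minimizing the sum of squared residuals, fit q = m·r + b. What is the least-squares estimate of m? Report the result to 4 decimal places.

m = 1.4667

Entries of MᵀM: Σr·r = 210, Σr = 30, Σ1 = 5.
Right-hand side: Σr·q = 326, Σq = 47.
So MᵀM·[m, b]ᵀ = Mᵀq: [[210, 30]; [30, 5]]·[m, b]ᵀ = [326, 47]ᵀ.
Eliminating b: 5·(row 1) − 30·(row 2) gives 150·m = 5·326 − 30·47 = 220, so m = 22/15.
Then b = (47 − 30·(22/15))/5 = 3/5.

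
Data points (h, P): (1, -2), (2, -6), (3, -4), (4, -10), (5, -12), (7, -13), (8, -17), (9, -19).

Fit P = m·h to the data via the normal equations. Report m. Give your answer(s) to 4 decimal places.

m = -2.1044

The normal system XᵀX·[m]ᵀ = XᵀP is [[249]]·[m]ᵀ = [-524]ᵀ.
Hence m = -524 / 249 ≈ -2.10442.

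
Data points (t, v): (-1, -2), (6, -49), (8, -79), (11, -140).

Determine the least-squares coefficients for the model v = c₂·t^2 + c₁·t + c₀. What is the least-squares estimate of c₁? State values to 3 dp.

Setting ∂/∂c₂ … = 0 gives: 20034·c₂ + 2058·c₁ + 222·c₀ = -23762;  2058·c₂ + 222·c₁ + 24·c₀ = -2464;  222·c₂ + 24·c₁ + 4·c₀ = -270.
(Σt^2·t^2 = 20034, Σt^2·t = 2058, Σt^2 = 222, Σt·t = 222, Σt = 24, Σ1 = 4, Σt^2·v = -23762, Σt·v = -2464, Σv = -270.)
Row-reducing yields c₂ = -11977/12423, c₁ = -22945/12423, c₀ = -12053/4141.

c₁ = -1.847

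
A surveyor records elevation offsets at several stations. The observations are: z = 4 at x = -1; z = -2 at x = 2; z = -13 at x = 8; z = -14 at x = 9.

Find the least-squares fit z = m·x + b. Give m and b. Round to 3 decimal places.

m = -1.819, b = 1.935

The normal equations are: 150·m + 18·b = -238;  18·m + 4·b = -25.
Eliminating b: 4·(row 1) − 18·(row 2) gives 276·m = 4·(-238) − 18·(-25) = -502, so m = -251/138.
Then b = ((-25) − 18·(-251/138))/4 = 89/46.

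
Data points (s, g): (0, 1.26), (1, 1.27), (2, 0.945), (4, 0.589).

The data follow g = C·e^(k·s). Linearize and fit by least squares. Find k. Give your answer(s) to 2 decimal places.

k = -0.20

Linearized form: ln g = k·s + ln C. From the 4 transformed points,
Over the data: Σs = 7.0000, Σ(s)² = 21.0000, Σln g = -0.1158, Σs·ln g = -1.9914.
Normal system: [[21.0000, 7.0000]; [7.0000, 4]]·[k, ln C]ᵀ = [-1.9914, -0.1158]ᵀ.
Slope k = (n·Σs·ln g − Σs·Σln g)/(n·Σ(s)² − (Σs)²) = (4·-1.9914 − 7.0000·-0.1158)/35.0000 = -0.20444; ln C = (Σln g − k·Σs)/n = 0.32883.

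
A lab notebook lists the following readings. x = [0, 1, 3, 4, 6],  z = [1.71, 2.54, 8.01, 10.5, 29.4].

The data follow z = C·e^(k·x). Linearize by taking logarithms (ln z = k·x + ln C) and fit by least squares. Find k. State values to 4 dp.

Linearized form: ln z = k·x + ln C. From the 5 transformed points,
AᵀA = [[62.0000, 14.0000]; [14.0000, 5]], rhs = [36.8657, 9.2817]ᵀ  (here Σx = 14.0000, Σ(x)² = 62.0000, Σln z = 9.2817, Σx·ln z = 36.8657).
Slope k = (n·Σx·ln z − Σx·Σln z)/(n·Σ(x)² − (Σx)²) = (5·36.8657 − 14.0000·9.2817)/114.0000 = 0.47706; ln C = (Σln z − k·Σx)/n = 0.52058.

k = 0.4771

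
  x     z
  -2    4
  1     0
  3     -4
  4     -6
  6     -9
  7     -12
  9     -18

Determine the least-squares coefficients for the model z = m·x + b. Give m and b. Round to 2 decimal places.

m = -1.95, b = 1.38

Normal-equation sums: Σx·x = 196, Σx = 28, Σ1 = 7.
Right-hand side: Σx·z = -344, Σz = -45.
det = 196·7 − 28² = 588.
m = ((-344)·7 − 28·(-45))/588 = -41/21; b = (196·(-45) − 28·(-344))/588 = 29/21.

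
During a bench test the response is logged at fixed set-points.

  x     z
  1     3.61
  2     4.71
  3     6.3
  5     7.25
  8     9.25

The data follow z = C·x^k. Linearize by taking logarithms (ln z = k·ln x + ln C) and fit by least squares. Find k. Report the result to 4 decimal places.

k = 0.4538

With ln zᵢ as the transformed response and ln xᵢ as the regressor:
Σln x = 5.4806, Σ(ln x)² = 8.6018, Σln z = 8.8796, Σln x·ln z = 10.9105.
Equations: 8.6018·k + 5.4806·ln C = 10.9105;  5.4806·k + 5·ln C = 8.8796.
Slope k = (n·Σln x·ln z − Σln x·Σln z)/(n·Σ(ln x)² − (Σln x)²) = (5·10.9105 − 5.4806·8.8796)/12.9714 = 0.45382; ln C = (Σln z − k·Σln x)/n = 1.27847.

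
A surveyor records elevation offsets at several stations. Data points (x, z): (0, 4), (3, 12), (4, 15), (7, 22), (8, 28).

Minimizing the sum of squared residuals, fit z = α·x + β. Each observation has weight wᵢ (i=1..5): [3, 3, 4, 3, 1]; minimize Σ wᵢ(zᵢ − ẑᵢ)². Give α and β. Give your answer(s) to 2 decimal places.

With design matrix M, MᵀWM = [[302, 54]; [54, 14]] and MᵀWz = [1034, 202]ᵀ.
Determinant 302·14 − 54² = 1312.
α = (1034·14 − 54·202)/1312 = 223/82; β = (302·202 − 54·1034)/1312 = 323/82.

α = 2.72, β = 3.94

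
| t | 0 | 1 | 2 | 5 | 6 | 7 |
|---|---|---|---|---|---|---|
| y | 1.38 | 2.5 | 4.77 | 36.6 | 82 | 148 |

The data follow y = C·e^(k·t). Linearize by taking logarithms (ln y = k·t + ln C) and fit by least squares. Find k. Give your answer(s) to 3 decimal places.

k = 0.678

Let Y = ln y. Fitting Y = k·t + ln C by least squares:
Sums: Σt = 21.0000, Σ(t)² = 115.0000, Σln y = 15.8047, Σt·ln y = 83.4620.
Normal system: [[115.0000, 21.0000]; [21.0000, 6]]·[k, ln C]ᵀ = [83.4620, 15.8047]ᵀ.
Slope k = (n·Σt·ln y − Σt·Σln y)/(n·Σ(t)² − (Σt)²) = (6·83.4620 − 21.0000·15.8047)/249.0000 = 0.67821; ln C = (Σln y − k·Σt)/n = 0.26039.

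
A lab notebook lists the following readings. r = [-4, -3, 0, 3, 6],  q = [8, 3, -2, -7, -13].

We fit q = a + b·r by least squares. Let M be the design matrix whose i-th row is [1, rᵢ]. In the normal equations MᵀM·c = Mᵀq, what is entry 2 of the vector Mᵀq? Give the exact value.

-140

Entry 2 ↔ basis r, so (Mᵀq)_{2} = Σᵢ (r)·qᵢ = (-4)·(8) + (-3)·(3) + (0)·(-2) + (3)·(-7) + (6)·(-13) = -140.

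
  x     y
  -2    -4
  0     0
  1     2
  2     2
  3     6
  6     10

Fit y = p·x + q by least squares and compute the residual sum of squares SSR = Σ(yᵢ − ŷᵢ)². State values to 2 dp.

AᵀA·[p, q]ᵀ = Aᵀy reads: 54·p + 10·q = 92;  10·p + 6·q = 16.
Δ = 54·6 − 10² = 224.
p = (92·6 − 10·16)/224 = 7/4; q = (54·16 − 10·92)/224 = -1/4.
Residuals: -1/4, 1/4, 1/2, -5/4, 1, -1/4; SSR = 3.

SSR = 3.00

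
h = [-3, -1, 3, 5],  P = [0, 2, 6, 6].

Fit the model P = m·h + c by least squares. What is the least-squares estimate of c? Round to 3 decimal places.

With design matrix X, XᵀX = [[44, 4]; [4, 4]] and XᵀP = [46, 14]ᵀ.
Determinant 44·4 − 4² = 160.
m = (46·4 − 4·14)/160 = 4/5; c = (44·14 − 4·46)/160 = 27/10.

c = 2.700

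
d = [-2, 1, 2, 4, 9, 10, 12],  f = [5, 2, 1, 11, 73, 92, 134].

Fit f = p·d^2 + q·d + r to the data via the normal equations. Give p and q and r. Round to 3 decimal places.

p = 1.014, q = -0.961, r = -0.326

Entries of XᵀX: Σd^2·d^2 = 37586, Σd^2·d = 3522, Σd^2 = 350, Σd·d = 350, Σd = 36, Σ1 = 7.
For Xᵀf: Σd^2·f = 34611, Σd·f = 3223, Σf = 318.
Solving the 3×3 system (Gaussian elimination) gives p = 613977/605564, q = -581669/605564, r = -98751/302782.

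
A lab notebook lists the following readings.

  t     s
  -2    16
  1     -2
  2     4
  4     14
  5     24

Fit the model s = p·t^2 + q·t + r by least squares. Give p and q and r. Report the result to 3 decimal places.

p = 1.583, q = -3.483, r = 2.333

From the data, Σt^2·t^2 = 914, Σt^2·t = 190, Σt^2 = 50, Σt·t = 50, Σt = 10, Σ1 = 5.
Moment sums: Σt^2·s = 902, Σt·s = 150, Σs = 56.
MᵀM·[p, q, r]ᵀ = Mᵀs becomes [[914, 190, 50]; [190, 50, 10]; [50, 10, 5]]·[p, q, r]ᵀ = [902, 150, 56]ᵀ.
Row-reducing yields p = 19/12, q = -209/60, r = 7/3.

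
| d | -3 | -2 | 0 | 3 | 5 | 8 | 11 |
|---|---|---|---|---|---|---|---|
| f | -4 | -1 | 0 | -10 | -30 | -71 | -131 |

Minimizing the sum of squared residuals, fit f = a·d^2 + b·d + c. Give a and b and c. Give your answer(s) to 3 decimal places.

a = -0.988, b = -1.122, c = 0.983

Entries of XᵀX: Σd^2·d^2 = 19540, Σd^2·d = 1960, Σd^2 = 232, Σd·d = 232, Σd = 22, Σ1 = 7.
And Σd^2·f = -21275, Σd·f = -2175, Σf = -247.
Inverting the 3×3 Gram matrix, [a, b, c]ᵀ = [-79717/80692, -271615/242076, 118985/121038]ᵀ.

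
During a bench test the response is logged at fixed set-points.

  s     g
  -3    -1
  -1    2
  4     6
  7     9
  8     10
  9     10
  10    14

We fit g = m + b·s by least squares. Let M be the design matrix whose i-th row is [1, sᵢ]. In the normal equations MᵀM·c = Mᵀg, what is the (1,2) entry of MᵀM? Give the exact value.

Row 1 ↔ basis 1, column 2 ↔ basis s, so (MᵀM)_{1,2} = Σᵢ s = (1)·(-3) + (1)·(-1) + (1)·(4) + (1)·(7) + (1)·(8) + (1)·(9) + (1)·(10) = 34.

34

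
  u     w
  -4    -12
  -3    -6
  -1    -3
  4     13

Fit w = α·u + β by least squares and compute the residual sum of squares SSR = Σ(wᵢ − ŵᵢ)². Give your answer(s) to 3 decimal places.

Setting ∂/∂α … = 0 gives: 42·α + (-4)·β = 121;  (-4)·α + 4·β = -8.
(Σu·u = 42, Σu = -4, Σ1 = 4, Σu·w = 121, Σw = -8.)
Eliminating β: 4·(row 1) − (-4)·(row 2) gives 152·α = 4·121 − (-4)·(-8) = 452, so α = 113/38.
Then β = ((-8) − (-4)·(113/38))/4 = 37/38.
Residuals: -41/38, 37/19, -1, 5/38; SSR = 227/38.

SSR = 5.974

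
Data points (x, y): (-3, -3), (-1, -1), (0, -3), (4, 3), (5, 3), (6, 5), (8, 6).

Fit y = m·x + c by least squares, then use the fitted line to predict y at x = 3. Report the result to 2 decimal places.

ŷ = 1.68

From the data, Σx·x = 151, Σx = 19, Σ1 = 7.
Right-hand side: Σx·y = 115, Σy = 10.
Eliminating c: 7·(row 1) − 19·(row 2) gives 696·m = 7·115 − 19·10 = 615, so m = 205/232.
Then c = (10 − 19·(205/232))/7 = -225/232.
At x = 3: ŷ = (205/232)·(3) + (-225/232)·(1) = 195/116.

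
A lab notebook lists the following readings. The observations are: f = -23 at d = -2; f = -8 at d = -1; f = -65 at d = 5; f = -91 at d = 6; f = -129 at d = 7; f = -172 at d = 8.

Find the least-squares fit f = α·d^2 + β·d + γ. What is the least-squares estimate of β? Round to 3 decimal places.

AᵀA·[α, β, γ]ᵀ = Aᵀf reads: 8435·α + 1187·β + 179·γ = -22330;  1187·α + 179·β + 23·γ = -3096;  179·α + 23·β + 6·γ = -488.
(Σd^2·d^2 = 8435, Σd^2·d = 1187, Σd^2 = 179, Σd·d = 179, Σd = 23, Σ1 = 6, Σd^2·f = -22330, Σd·f = -3096, Σf = -488.)
Solving the 3×3 system (Gaussian elimination) gives α = -55325/18168, β = 299821/90840, γ = -23749/7570.

β = 3.301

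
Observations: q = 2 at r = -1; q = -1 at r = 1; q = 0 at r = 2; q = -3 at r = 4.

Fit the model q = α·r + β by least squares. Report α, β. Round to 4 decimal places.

α = -0.9231, β = 0.8846

Setting ∂/∂α … = 0 gives: 22·α + 6·β = -15;  6·α + 4·β = -2.
(Σr·r = 22, Σr = 6, Σ1 = 4, Σr·q = -15, Σq = -2.)
Determinant 22·4 − 6² = 52.
α = ((-15)·4 − 6·(-2))/52 = -12/13; β = (22·(-2) − 6·(-15))/52 = 23/26.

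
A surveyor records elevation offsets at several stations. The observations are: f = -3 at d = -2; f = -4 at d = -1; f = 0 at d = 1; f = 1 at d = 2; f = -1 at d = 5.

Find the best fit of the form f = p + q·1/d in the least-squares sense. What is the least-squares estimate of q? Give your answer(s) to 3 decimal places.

Compute the Gram sums: Σ1 = 5, Σ1/d = 1/5, Σ1/d·1/d = 127/50.
Moment sums: Σf = -7, Σ1/d·f = 29/5.
So MᵀM·[p, q]ᵀ = Mᵀf: [[5, 1/5]; [1/5, 127/50]]·[p, q]ᵀ = [-7, 29/5]ᵀ.
det = 5·(127/50) − (1/5)² = 633/50.
p = ((-7)·(127/50) − (1/5)·(29/5))/(633/50) = -947/633; q = (5·(29/5) − (1/5)·(-7))/(633/50) = 1520/633.

q = 2.401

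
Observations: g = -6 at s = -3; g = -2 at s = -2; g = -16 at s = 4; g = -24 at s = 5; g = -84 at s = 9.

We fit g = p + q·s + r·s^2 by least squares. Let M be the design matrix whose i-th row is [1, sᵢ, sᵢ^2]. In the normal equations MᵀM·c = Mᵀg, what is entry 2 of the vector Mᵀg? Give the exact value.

Entry 2 ↔ basis s, so (Mᵀg)_{2} = Σᵢ (s)·gᵢ = (-3)·(-6) + (-2)·(-2) + (4)·(-16) + (5)·(-24) + (9)·(-84) = -918.

-918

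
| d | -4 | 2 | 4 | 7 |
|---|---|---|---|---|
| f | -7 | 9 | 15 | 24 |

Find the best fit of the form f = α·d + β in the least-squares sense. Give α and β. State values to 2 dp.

AᵀA·[α, β]ᵀ = Aᵀf reads: 85·α + 9·β = 274;  9·α + 4·β = 41.
det = 85·4 − 9² = 259.
α = (274·4 − 9·41)/259 = 727/259; β = (85·41 − 9·274)/259 = 1019/259.

α = 2.81, β = 3.93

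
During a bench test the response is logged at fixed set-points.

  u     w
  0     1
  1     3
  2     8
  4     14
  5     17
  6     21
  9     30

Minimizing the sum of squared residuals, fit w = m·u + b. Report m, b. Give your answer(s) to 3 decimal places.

m = 3.286, b = 0.752

With design matrix X, XᵀX = [[163, 27]; [27, 7]] and Xᵀw = [556, 94]ᵀ.
det = 163·7 − 27² = 412.
m = (556·7 − 27·94)/412 = 677/206; b = (163·94 − 27·556)/412 = 155/206.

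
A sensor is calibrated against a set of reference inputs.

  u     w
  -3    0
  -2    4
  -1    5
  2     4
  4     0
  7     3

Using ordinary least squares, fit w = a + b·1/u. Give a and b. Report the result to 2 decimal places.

Entries of MᵀM: Σ1 = 6, Σ1/u = -79/84, Σ1/u·1/u = 11953/7056.
For Mᵀw: Σw = 16, Σ1/u·w = -32/7.
MᵀM·[a, b]ᵀ = Mᵀw becomes [[6, -79/84]; [-79/84, 11953/7056]]·[a, b]ᵀ = [16, -32/7]ᵀ.
Δ = 6·(11953/7056) − (-79/84)² = 65477/7056.
a = (16·(11953/7056) − (-79/84)·(-32/7))/(65477/7056) = 160912/65477; b = (6·(-32/7) − (-79/84)·16)/(65477/7056) = -87360/65477.

a = 2.46, b = -1.33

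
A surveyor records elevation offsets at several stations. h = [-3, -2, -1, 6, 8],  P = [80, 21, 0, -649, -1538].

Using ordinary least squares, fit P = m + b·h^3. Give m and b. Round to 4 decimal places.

Entries of AᵀA: Σ1 = 5, Σh^3 = 692, Σh^3·h^3 = 309594.
For AᵀP: ΣP = -2086, Σh^3·P = -929968.
So AᵀA·[m, b]ᵀ = AᵀP: [[5, 692]; [692, 309594]]·[m, b]ᵀ = [-2086, -929968]ᵀ.
Δ = 5·309594 − 692² = 1069106.
m = ((-2086)·309594 − 692·(-929968))/1069106 = -1137614/534553; b = (5·(-929968) − 692·(-2086))/1069106 = -1603164/534553.

m = -2.1282, b = -2.9991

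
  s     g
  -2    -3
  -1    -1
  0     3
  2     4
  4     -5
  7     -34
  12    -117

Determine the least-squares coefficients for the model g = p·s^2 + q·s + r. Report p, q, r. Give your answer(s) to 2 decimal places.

p = -0.98, q = 1.67, r = 3.30

XᵀX·[p, q, r]ᵀ = Xᵀg reads: 23426·p + 2134·q + 218·r = -18591;  2134·p + 218·q + 22·r = -1647;  218·p + 22·q + 7·r = -153.
(Σs^2·s^2 = 23426, Σs^2·s = 2134, Σs^2 = 218, Σs·s = 218, Σs = 22, Σ1 = 7, Σs^2·g = -18591, Σs·g = -1647, Σg = -153.)
Solving the 3×3 system (Gaussian elimination) gives p = -214985/220108, q = 368173/220108, r = 181800/55027.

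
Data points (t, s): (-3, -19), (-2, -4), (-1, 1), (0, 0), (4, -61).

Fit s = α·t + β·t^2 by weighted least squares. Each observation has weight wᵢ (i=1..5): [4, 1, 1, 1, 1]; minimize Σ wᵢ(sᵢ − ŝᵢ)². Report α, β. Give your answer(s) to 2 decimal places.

α = -3.02, β = -3.07

Entries of MᵀWM: Σwᵢ·t·t = 57, Σwᵢ·t·t^2 = -53, Σwᵢ·t^2·t^2 = 597.
Right-hand side: Σwᵢ·t·s = -9, Σwᵢ·t^2·s = -1675.
Normal equations: [[57, -53]; [-53, 597]]·[α, β]ᵀ = [-9, -1675]ᵀ.
Determinant 57·597 − (-53)² = 31220.
α = ((-9)·597 − (-53)·(-1675))/31220 = -23537/7805; β = (57·(-1675) − (-53)·(-9))/31220 = -23988/7805.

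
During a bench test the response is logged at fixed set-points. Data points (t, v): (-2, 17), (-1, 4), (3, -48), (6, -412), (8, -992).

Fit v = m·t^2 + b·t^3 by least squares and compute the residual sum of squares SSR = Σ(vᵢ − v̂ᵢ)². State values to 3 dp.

SSR = 5.583

The normal system XᵀX·[m, b]ᵀ = Xᵀv is [[5490, 40754]; [40754, 309594]]·[m, b]ᵀ = [-78680, -598332]ᵀ.
Eliminating b: 309594·(row 1) − 40754·(row 2) gives 38782544·m = 309594·(-78680) − 40754·(-598332) = 25566408, so m = 3195801/4847818.
Then b = ((-598332) − 40754·(3195801/4847818))/309594 = -9789745/4847818.
Residuals: -4344129/2423909, 3202863/2423909, 1432821/2423909, 1117534/2423909, -608640/2423909; SSR = 13532723/2423909.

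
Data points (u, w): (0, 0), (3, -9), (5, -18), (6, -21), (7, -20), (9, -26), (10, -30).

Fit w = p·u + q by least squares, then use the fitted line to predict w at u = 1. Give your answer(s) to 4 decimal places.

With design matrix X, XᵀX = [[300, 40]; [40, 7]] and Xᵀw = [-917, -124]ᵀ.
Eliminating q: 7·(row 1) − 40·(row 2) gives 500·p = 7·(-917) − 40·(-124) = -1459, so p = -1459/500.
Then q = ((-124) − 40·(-1459/500))/7 = -26/25.
At u = 1: ŵ = (-1459/500)·(1) + (-26/25)·(1) = -1979/500.

ŵ = -3.9580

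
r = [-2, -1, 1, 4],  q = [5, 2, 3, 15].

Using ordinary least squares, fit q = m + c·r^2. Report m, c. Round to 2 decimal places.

m = 1.67, c = 0.83

Compute the Gram sums: Σ1 = 4, Σr^2 = 22, Σr^2·r^2 = 274.
And Σq = 25, Σr^2·q = 265.
Normal equations: [[4, 22]; [22, 274]]·[m, c]ᵀ = [25, 265]ᵀ.
det = 4·274 − 22² = 612.
m = (25·274 − 22·265)/612 = 5/3; c = (4·265 − 22·25)/612 = 5/6.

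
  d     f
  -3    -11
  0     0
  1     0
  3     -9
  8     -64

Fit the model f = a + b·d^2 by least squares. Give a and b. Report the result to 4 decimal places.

a = -0.1977, b = -1.0001

Normal-equation sums: Σ1 = 5, Σd^2 = 83, Σd^2·d^2 = 4259.
Right-hand side: Σf = -84, Σd^2·f = -4276.
Normal equations: [[5, 83]; [83, 4259]]·[a, b]ᵀ = [-84, -4276]ᵀ.
Determinant 5·4259 − 83² = 14406.
a = ((-84)·4259 − 83·(-4276))/14406 = -1424/7203; b = (5·(-4276) − 83·(-84))/14406 = -7204/7203.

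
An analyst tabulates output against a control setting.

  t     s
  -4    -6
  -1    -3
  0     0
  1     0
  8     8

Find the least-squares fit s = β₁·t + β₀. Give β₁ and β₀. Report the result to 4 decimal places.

β₁ = 1.1650, β₀ = -1.1320

With design matrix X, XᵀX = [[82, 4]; [4, 5]] and Xᵀs = [91, -1]ᵀ.
Δ = 82·5 − 4² = 394.
β₁ = (91·5 − 4·(-1))/394 = 459/394; β₀ = (82·(-1) − 4·91)/394 = -223/197.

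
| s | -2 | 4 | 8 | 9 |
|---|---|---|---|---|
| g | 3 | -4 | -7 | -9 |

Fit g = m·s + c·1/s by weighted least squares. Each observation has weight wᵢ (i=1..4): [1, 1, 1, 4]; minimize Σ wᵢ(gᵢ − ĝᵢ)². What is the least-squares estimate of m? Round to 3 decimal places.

The normal system XᵀWX·[m, c]ᵀ = XᵀWg is [[408, 7]; [7, 1957/5184]]·[m, c]ᵀ = [-402, -59/8]ᵀ.
Eliminating c: (1957/5184)·(row 1) − 7·(row 2) gives (22685/216)·m = (1957/5184)·(-402) − 7·(-59/8) = -86515/864, so m = -1331/1396.
Then c = ((-59/8) − 7·(-1331/1396))/(1957/5184) = -648/349.

m = -0.953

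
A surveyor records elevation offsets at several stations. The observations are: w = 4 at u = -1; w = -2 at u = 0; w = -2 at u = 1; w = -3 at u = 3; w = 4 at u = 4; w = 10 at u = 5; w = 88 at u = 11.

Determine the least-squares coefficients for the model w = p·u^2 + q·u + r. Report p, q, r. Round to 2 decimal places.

p = 1.01, q = -3.07, r = -0.84

Entries of MᵀM: Σu^2·u^2 = 15605, Σu^2·u = 1547, Σu^2 = 173, Σu·u = 173, Σu = 23, Σ1 = 7.
For Mᵀw: Σu^2·w = 10937, Σu·w = 1019, Σw = 99.
Normal equations: [[15605, 1547, 173]; [1547, 173, 23]; [173, 23, 7]]·[p, q, r]ᵀ = [10937, 1019, 99]ᵀ.
Inverting the 3×3 Gram matrix, [p, q, r]ᵀ = [10817/10661, -32737/10661, -8993/10661]ᵀ.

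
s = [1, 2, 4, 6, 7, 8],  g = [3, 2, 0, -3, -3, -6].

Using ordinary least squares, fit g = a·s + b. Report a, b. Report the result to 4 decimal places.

a = -1.2034, b = 4.4492

With design matrix X, XᵀX = [[170, 28]; [28, 6]] and Xᵀg = [-80, -7]ᵀ.
Eliminating b: 6·(row 1) − 28·(row 2) gives 236·a = 6·(-80) − 28·(-7) = -284, so a = -71/59.
Then b = ((-7) − 28·(-71/59))/6 = 525/118.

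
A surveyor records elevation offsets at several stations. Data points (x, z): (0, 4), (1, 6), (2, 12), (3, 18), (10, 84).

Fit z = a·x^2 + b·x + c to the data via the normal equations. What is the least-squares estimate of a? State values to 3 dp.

Sums needed: Σx^2·x^2 = 10098, Σx^2·x = 1036, Σx^2 = 114, Σx·x = 114, Σx = 16, Σ1 = 5.
Moment sums: Σx^2·z = 8616, Σx·z = 924, Σz = 124.
Row-reducing yields a = 12100/25519, b = 84906/25519, c = 85292/25519.

a = 0.474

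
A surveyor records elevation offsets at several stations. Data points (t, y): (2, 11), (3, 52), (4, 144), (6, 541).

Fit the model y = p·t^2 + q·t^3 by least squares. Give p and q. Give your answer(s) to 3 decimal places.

p = -3.256, q = 3.048

From the data, Σt^2·t^2 = 1649, Σt^2·t^3 = 9075, Σt^3·t^3 = 51545.
Right-hand side: Σt^2·y = 22292, Σt^3·y = 127564.
Normal equations: [[1649, 9075]; [9075, 51545]]·[p, q]ᵀ = [22292, 127564]ᵀ.
Δ = 1649·51545 − 9075² = 2642080.
p = (22292·51545 − 9075·127564)/2642080 = -15361/4718; q = (1649·127564 − 9075·22292)/2642080 = 71903/23590.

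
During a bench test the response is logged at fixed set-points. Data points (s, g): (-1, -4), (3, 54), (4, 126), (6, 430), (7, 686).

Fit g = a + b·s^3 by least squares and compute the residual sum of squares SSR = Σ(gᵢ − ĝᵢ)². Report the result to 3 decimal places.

SSR = 4.226

With design matrix M, MᵀM = [[5, 649]; [649, 169131]] and Mᵀg = [1292, 337704]ᵀ.
det = 5·169131 − 649² = 424454.
a = (1292·169131 − 649·337704)/424454 = -326322/212227; b = (5·337704 − 649·1292)/424454 = 425006/212227.
Residuals: -97580/212227, 311418/212227, -133460/212227, -217364/212227, 136986/212227; SSR = 896808/212227.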